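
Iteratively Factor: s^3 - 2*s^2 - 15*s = (s + 3)*(s^2 - 5*s) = s*(s + 3)*(s - 5)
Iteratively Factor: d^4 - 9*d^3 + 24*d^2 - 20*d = (d - 5)*(d^3 - 4*d^2 + 4*d) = (d - 5)*(d - 2)*(d^2 - 2*d) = (d - 5)*(d - 2)^2*(d)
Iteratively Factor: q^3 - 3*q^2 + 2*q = (q)*(q^2 - 3*q + 2) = q*(q - 2)*(q - 1)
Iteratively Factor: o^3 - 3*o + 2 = (o + 2)*(o^2 - 2*o + 1) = (o - 1)*(o + 2)*(o - 1)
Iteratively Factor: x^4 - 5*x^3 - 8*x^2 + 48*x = (x)*(x^3 - 5*x^2 - 8*x + 48) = x*(x - 4)*(x^2 - x - 12) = x*(x - 4)^2*(x + 3)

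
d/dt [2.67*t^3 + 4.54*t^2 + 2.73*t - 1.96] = 8.01*t^2 + 9.08*t + 2.73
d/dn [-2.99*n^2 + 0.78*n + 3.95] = 0.78 - 5.98*n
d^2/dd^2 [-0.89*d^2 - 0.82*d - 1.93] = -1.78000000000000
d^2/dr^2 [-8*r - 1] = 0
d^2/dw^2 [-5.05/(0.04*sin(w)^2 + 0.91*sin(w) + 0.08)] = (0.03232*sin(w)^4 + 0.55146*sin(w)^3 + 4.068785*sin(w)^2 - 1.47056*sin(w) - 8.33149)/(0.04*sin(w)^2 + 0.91*sin(w) + 0.08)^3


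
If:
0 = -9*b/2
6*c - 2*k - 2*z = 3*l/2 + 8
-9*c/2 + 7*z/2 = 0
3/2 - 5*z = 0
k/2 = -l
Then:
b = 0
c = 7/30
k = -144/25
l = 72/25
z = 3/10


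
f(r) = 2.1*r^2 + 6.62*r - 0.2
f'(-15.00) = -56.38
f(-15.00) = 373.00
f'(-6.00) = -18.58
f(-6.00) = 35.68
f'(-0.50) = 4.52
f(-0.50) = -2.98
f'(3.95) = 23.21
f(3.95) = 58.71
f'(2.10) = 15.44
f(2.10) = 22.96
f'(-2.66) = -4.55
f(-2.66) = -2.95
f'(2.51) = 17.16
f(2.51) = 29.65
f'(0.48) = 8.64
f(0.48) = 3.46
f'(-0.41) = 4.90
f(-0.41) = -2.56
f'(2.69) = 17.92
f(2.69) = 32.80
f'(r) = 4.2*r + 6.62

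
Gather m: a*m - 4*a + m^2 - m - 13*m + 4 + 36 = -4*a + m^2 + m*(a - 14) + 40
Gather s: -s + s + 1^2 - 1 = 0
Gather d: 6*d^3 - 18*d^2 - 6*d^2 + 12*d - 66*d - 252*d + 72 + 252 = 6*d^3 - 24*d^2 - 306*d + 324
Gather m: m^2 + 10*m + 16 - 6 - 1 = m^2 + 10*m + 9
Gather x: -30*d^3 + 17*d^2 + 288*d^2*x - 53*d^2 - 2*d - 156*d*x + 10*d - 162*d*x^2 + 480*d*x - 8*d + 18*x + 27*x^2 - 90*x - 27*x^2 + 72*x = -30*d^3 - 36*d^2 - 162*d*x^2 + x*(288*d^2 + 324*d)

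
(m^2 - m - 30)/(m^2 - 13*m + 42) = (m + 5)/(m - 7)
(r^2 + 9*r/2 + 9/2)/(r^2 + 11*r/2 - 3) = (2*r^2 + 9*r + 9)/(2*r^2 + 11*r - 6)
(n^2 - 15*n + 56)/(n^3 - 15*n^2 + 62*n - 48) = (n - 7)/(n^2 - 7*n + 6)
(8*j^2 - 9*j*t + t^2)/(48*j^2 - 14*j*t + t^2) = (-j + t)/(-6*j + t)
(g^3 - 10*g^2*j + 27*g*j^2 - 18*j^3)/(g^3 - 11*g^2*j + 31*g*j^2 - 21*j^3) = (g - 6*j)/(g - 7*j)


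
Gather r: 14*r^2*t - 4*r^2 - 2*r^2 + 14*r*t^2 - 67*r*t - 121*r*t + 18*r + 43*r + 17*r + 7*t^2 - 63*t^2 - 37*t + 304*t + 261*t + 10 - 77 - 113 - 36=r^2*(14*t - 6) + r*(14*t^2 - 188*t + 78) - 56*t^2 + 528*t - 216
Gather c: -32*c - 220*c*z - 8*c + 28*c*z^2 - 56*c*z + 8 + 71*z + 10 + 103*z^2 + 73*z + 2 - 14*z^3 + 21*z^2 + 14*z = c*(28*z^2 - 276*z - 40) - 14*z^3 + 124*z^2 + 158*z + 20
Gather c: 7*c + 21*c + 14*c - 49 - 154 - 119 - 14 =42*c - 336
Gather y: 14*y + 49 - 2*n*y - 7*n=-7*n + y*(14 - 2*n) + 49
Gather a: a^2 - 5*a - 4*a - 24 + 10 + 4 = a^2 - 9*a - 10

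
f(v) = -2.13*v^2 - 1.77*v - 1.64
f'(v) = -4.26*v - 1.77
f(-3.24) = -18.27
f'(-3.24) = 12.03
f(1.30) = -7.54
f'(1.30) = -7.31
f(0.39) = -2.65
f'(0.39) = -3.43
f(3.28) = -30.36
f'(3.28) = -15.74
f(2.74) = -22.48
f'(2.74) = -13.44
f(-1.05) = -2.13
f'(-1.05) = 2.70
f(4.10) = -44.70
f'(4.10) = -19.24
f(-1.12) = -2.33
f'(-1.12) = 3.00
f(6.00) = -88.94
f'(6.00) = -27.33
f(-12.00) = -287.12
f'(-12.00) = 49.35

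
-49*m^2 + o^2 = (-7*m + o)*(7*m + o)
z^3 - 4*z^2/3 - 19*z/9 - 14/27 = (z - 7/3)*(z + 1/3)*(z + 2/3)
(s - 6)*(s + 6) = s^2 - 36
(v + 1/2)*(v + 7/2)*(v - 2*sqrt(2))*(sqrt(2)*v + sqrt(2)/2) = sqrt(2)*v^4 - 4*v^3 + 9*sqrt(2)*v^3/2 - 18*v^2 + 15*sqrt(2)*v^2/4 - 15*v + 7*sqrt(2)*v/8 - 7/2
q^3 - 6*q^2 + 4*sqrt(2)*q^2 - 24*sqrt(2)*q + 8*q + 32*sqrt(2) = (q - 4)*(q - 2)*(q + 4*sqrt(2))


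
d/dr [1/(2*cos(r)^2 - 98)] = sin(r)*cos(r)/(cos(r)^2 - 49)^2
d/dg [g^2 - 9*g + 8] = 2*g - 9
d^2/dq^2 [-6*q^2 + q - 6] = -12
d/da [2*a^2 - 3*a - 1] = 4*a - 3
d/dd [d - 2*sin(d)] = 1 - 2*cos(d)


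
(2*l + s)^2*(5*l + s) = 20*l^3 + 24*l^2*s + 9*l*s^2 + s^3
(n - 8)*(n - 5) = n^2 - 13*n + 40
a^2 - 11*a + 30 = (a - 6)*(a - 5)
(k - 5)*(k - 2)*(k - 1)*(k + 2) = k^4 - 6*k^3 + k^2 + 24*k - 20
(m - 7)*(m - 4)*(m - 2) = m^3 - 13*m^2 + 50*m - 56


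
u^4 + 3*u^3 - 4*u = u*(u - 1)*(u + 2)^2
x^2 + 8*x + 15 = (x + 3)*(x + 5)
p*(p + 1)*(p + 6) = p^3 + 7*p^2 + 6*p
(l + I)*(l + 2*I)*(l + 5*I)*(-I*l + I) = -I*l^4 + 8*l^3 + I*l^3 - 8*l^2 + 17*I*l^2 - 10*l - 17*I*l + 10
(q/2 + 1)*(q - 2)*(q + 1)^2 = q^4/2 + q^3 - 3*q^2/2 - 4*q - 2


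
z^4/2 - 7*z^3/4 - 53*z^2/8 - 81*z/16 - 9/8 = (z/2 + 1/4)*(z - 6)*(z + 1/2)*(z + 3/2)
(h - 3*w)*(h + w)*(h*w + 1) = h^3*w - 2*h^2*w^2 + h^2 - 3*h*w^3 - 2*h*w - 3*w^2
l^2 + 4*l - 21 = (l - 3)*(l + 7)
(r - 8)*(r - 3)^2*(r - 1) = r^4 - 15*r^3 + 71*r^2 - 129*r + 72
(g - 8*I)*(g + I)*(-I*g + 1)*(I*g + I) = g^4 + g^3 - 6*I*g^3 + 15*g^2 - 6*I*g^2 + 15*g + 8*I*g + 8*I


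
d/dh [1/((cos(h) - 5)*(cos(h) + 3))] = 2*(cos(h) - 1)*sin(h)/((cos(h) - 5)^2*(cos(h) + 3)^2)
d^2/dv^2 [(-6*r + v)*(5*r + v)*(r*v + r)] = 2*r*(-r + 3*v + 1)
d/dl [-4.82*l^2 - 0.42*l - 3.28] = -9.64*l - 0.42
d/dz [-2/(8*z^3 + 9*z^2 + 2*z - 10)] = 4*(12*z^2 + 9*z + 1)/(8*z^3 + 9*z^2 + 2*z - 10)^2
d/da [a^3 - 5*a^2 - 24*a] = 3*a^2 - 10*a - 24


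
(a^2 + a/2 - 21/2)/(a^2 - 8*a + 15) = (a + 7/2)/(a - 5)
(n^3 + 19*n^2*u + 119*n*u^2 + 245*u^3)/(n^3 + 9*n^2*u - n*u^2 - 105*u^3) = (-n - 7*u)/(-n + 3*u)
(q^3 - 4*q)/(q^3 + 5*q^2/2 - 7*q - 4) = 2*q*(q + 2)/(2*q^2 + 9*q + 4)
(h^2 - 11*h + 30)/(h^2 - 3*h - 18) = (h - 5)/(h + 3)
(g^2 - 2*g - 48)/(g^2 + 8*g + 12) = (g - 8)/(g + 2)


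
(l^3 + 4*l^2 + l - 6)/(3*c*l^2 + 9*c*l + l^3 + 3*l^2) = (l^2 + l - 2)/(l*(3*c + l))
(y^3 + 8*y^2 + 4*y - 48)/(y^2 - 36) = (y^2 + 2*y - 8)/(y - 6)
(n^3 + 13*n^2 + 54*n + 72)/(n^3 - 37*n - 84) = (n + 6)/(n - 7)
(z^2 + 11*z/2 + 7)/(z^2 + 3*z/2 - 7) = (z + 2)/(z - 2)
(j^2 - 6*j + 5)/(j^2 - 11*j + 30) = (j - 1)/(j - 6)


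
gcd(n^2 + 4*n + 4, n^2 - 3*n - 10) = n + 2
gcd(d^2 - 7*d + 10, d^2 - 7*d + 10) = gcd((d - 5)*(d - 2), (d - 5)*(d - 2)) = d^2 - 7*d + 10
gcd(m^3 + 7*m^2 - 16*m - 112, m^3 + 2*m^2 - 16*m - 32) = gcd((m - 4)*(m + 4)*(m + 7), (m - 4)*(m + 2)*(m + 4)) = m^2 - 16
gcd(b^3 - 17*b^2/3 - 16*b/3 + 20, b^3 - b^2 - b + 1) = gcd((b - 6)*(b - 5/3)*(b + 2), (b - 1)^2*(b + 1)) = 1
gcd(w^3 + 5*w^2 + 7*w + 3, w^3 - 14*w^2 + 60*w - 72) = 1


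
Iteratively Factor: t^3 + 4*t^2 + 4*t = (t + 2)*(t^2 + 2*t) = t*(t + 2)*(t + 2)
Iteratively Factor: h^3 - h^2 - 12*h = (h)*(h^2 - h - 12) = h*(h - 4)*(h + 3)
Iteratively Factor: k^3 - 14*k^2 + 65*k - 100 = (k - 4)*(k^2 - 10*k + 25) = (k - 5)*(k - 4)*(k - 5)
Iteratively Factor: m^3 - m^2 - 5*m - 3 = (m - 3)*(m^2 + 2*m + 1) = (m - 3)*(m + 1)*(m + 1)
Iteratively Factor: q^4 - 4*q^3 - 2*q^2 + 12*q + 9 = (q - 3)*(q^3 - q^2 - 5*q - 3) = (q - 3)^2*(q^2 + 2*q + 1) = (q - 3)^2*(q + 1)*(q + 1)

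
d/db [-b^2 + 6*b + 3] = 6 - 2*b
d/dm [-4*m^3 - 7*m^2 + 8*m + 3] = -12*m^2 - 14*m + 8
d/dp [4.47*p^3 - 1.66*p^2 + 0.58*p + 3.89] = 13.41*p^2 - 3.32*p + 0.58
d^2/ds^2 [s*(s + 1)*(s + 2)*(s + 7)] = 12*s^2 + 60*s + 46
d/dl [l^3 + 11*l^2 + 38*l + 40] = 3*l^2 + 22*l + 38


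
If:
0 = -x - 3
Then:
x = -3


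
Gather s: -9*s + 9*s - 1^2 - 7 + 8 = 0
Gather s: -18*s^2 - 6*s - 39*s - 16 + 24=-18*s^2 - 45*s + 8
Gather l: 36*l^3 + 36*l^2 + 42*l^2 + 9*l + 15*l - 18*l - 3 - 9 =36*l^3 + 78*l^2 + 6*l - 12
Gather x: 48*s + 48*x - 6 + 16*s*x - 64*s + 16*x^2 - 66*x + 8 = -16*s + 16*x^2 + x*(16*s - 18) + 2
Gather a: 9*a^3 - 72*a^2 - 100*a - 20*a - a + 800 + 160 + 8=9*a^3 - 72*a^2 - 121*a + 968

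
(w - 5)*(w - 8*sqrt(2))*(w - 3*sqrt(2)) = w^3 - 11*sqrt(2)*w^2 - 5*w^2 + 48*w + 55*sqrt(2)*w - 240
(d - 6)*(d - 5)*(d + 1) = d^3 - 10*d^2 + 19*d + 30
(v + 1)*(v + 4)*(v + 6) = v^3 + 11*v^2 + 34*v + 24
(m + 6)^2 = m^2 + 12*m + 36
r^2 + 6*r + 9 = (r + 3)^2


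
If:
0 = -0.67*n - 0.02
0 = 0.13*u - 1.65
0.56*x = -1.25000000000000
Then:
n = -0.03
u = 12.69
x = -2.23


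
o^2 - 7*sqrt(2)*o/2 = o*(o - 7*sqrt(2)/2)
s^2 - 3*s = s*(s - 3)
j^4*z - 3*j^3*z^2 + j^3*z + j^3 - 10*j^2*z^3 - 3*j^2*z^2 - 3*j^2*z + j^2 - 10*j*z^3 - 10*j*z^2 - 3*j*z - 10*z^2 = (j + 1)*(j - 5*z)*(j + 2*z)*(j*z + 1)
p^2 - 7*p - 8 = (p - 8)*(p + 1)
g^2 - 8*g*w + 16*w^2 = (g - 4*w)^2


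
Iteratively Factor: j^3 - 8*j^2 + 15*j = (j - 3)*(j^2 - 5*j) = (j - 5)*(j - 3)*(j)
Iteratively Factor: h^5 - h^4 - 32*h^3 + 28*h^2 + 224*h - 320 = (h - 5)*(h^4 + 4*h^3 - 12*h^2 - 32*h + 64) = (h - 5)*(h + 4)*(h^3 - 12*h + 16) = (h - 5)*(h - 2)*(h + 4)*(h^2 + 2*h - 8) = (h - 5)*(h - 2)*(h + 4)^2*(h - 2)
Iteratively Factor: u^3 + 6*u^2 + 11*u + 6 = (u + 1)*(u^2 + 5*u + 6) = (u + 1)*(u + 3)*(u + 2)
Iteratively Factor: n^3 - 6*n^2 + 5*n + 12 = (n - 3)*(n^2 - 3*n - 4) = (n - 3)*(n + 1)*(n - 4)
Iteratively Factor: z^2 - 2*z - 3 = (z + 1)*(z - 3)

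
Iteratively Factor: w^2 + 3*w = (w + 3)*(w)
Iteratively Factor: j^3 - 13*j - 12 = (j - 4)*(j^2 + 4*j + 3) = (j - 4)*(j + 3)*(j + 1)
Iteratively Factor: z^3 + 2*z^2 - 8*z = (z - 2)*(z^2 + 4*z) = z*(z - 2)*(z + 4)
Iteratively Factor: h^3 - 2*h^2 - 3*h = (h + 1)*(h^2 - 3*h) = (h - 3)*(h + 1)*(h)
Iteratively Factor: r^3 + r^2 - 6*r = (r)*(r^2 + r - 6) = r*(r - 2)*(r + 3)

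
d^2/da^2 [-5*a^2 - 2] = -10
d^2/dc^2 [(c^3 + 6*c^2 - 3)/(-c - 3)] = 2*(-c^3 - 9*c^2 - 27*c - 51)/(c^3 + 9*c^2 + 27*c + 27)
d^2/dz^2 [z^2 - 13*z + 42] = 2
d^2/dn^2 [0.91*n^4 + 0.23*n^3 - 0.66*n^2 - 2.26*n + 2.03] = 10.92*n^2 + 1.38*n - 1.32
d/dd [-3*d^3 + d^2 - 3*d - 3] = -9*d^2 + 2*d - 3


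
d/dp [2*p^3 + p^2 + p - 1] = 6*p^2 + 2*p + 1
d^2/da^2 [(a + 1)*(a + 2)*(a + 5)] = 6*a + 16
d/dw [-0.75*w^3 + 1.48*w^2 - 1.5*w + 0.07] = -2.25*w^2 + 2.96*w - 1.5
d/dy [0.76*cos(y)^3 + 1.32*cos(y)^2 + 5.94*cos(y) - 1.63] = (2.28*sin(y)^2 - 2.64*cos(y) - 8.22)*sin(y)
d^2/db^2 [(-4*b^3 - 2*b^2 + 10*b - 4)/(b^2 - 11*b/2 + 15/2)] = 16*(-92*b^3 + 528*b^2 - 834*b + 209)/(8*b^6 - 132*b^5 + 906*b^4 - 3311*b^3 + 6795*b^2 - 7425*b + 3375)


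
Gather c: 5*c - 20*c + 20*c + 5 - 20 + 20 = 5*c + 5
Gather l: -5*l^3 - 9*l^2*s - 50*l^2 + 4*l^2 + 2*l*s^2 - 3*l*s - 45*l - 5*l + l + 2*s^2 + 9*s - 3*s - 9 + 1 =-5*l^3 + l^2*(-9*s - 46) + l*(2*s^2 - 3*s - 49) + 2*s^2 + 6*s - 8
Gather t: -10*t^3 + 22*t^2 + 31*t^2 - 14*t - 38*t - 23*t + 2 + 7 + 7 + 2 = -10*t^3 + 53*t^2 - 75*t + 18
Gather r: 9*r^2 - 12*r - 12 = 9*r^2 - 12*r - 12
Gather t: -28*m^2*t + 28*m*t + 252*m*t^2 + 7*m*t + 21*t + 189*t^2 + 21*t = t^2*(252*m + 189) + t*(-28*m^2 + 35*m + 42)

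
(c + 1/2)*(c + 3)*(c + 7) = c^3 + 21*c^2/2 + 26*c + 21/2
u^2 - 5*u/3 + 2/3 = (u - 1)*(u - 2/3)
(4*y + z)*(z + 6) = 4*y*z + 24*y + z^2 + 6*z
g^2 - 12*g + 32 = (g - 8)*(g - 4)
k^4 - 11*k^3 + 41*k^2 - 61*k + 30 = (k - 5)*(k - 3)*(k - 2)*(k - 1)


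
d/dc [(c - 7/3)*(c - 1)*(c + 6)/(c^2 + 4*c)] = (c^4 + 8*c^3 + 85*c^2/3 - 28*c - 56)/(c^2*(c^2 + 8*c + 16))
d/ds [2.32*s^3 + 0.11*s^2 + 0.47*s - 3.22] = 6.96*s^2 + 0.22*s + 0.47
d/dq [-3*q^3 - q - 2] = -9*q^2 - 1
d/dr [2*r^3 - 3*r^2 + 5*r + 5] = 6*r^2 - 6*r + 5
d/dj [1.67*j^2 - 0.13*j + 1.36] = 3.34*j - 0.13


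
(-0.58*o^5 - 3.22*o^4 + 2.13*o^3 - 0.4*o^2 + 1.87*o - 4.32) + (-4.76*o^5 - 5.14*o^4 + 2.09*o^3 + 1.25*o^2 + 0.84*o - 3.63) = -5.34*o^5 - 8.36*o^4 + 4.22*o^3 + 0.85*o^2 + 2.71*o - 7.95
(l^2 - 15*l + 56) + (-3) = l^2 - 15*l + 53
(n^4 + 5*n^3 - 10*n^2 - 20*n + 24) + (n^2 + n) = n^4 + 5*n^3 - 9*n^2 - 19*n + 24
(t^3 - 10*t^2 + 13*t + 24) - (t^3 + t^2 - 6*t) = -11*t^2 + 19*t + 24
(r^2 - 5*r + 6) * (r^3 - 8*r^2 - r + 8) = r^5 - 13*r^4 + 45*r^3 - 35*r^2 - 46*r + 48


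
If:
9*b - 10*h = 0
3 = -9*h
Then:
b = -10/27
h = -1/3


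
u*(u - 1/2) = u^2 - u/2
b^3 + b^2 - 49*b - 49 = (b - 7)*(b + 1)*(b + 7)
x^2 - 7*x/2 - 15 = (x - 6)*(x + 5/2)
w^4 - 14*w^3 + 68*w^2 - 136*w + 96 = (w - 6)*(w - 4)*(w - 2)^2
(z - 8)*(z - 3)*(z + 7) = z^3 - 4*z^2 - 53*z + 168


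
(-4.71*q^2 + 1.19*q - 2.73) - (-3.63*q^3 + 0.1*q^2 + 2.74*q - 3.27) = 3.63*q^3 - 4.81*q^2 - 1.55*q + 0.54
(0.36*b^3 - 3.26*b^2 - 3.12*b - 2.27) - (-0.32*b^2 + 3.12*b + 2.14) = 0.36*b^3 - 2.94*b^2 - 6.24*b - 4.41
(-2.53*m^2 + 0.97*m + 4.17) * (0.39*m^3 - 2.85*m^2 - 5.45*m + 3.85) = -0.9867*m^5 + 7.5888*m^4 + 12.6503*m^3 - 26.9115*m^2 - 18.992*m + 16.0545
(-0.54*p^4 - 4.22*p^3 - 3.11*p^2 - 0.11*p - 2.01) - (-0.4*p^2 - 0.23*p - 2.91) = -0.54*p^4 - 4.22*p^3 - 2.71*p^2 + 0.12*p + 0.9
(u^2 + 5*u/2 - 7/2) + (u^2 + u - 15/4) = 2*u^2 + 7*u/2 - 29/4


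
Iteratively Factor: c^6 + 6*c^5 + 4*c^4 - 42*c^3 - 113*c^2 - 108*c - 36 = (c + 3)*(c^5 + 3*c^4 - 5*c^3 - 27*c^2 - 32*c - 12) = (c + 1)*(c + 3)*(c^4 + 2*c^3 - 7*c^2 - 20*c - 12) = (c + 1)*(c + 2)*(c + 3)*(c^3 - 7*c - 6) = (c + 1)*(c + 2)^2*(c + 3)*(c^2 - 2*c - 3) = (c + 1)^2*(c + 2)^2*(c + 3)*(c - 3)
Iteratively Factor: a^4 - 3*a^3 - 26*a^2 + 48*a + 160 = (a - 5)*(a^3 + 2*a^2 - 16*a - 32) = (a - 5)*(a + 4)*(a^2 - 2*a - 8) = (a - 5)*(a - 4)*(a + 4)*(a + 2)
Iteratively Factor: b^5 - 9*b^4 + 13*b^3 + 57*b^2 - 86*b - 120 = (b - 5)*(b^4 - 4*b^3 - 7*b^2 + 22*b + 24) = (b - 5)*(b + 1)*(b^3 - 5*b^2 - 2*b + 24) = (b - 5)*(b - 4)*(b + 1)*(b^2 - b - 6) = (b - 5)*(b - 4)*(b - 3)*(b + 1)*(b + 2)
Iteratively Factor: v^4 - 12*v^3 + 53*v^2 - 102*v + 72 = (v - 3)*(v^3 - 9*v^2 + 26*v - 24) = (v - 3)^2*(v^2 - 6*v + 8) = (v - 3)^2*(v - 2)*(v - 4)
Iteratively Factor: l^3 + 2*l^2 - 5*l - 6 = (l + 3)*(l^2 - l - 2) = (l + 1)*(l + 3)*(l - 2)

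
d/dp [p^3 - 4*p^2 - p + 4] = 3*p^2 - 8*p - 1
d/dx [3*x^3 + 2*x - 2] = 9*x^2 + 2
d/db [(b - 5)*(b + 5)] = 2*b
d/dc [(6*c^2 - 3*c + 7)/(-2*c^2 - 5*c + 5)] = 4*(-9*c^2 + 22*c + 5)/(4*c^4 + 20*c^3 + 5*c^2 - 50*c + 25)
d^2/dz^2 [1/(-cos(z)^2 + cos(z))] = ((1 - cos(2*z))^2 + 15*cos(z)/4 + 3*cos(2*z)/2 - 3*cos(3*z)/4 - 9/2)/((cos(z) - 1)^3*cos(z)^3)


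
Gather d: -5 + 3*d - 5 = 3*d - 10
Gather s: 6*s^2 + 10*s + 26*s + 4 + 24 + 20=6*s^2 + 36*s + 48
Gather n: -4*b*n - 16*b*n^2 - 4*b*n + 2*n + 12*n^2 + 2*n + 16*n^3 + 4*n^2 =16*n^3 + n^2*(16 - 16*b) + n*(4 - 8*b)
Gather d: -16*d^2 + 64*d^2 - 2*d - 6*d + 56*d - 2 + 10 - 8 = 48*d^2 + 48*d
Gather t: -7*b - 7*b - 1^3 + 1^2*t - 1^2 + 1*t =-14*b + 2*t - 2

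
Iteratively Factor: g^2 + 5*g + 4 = (g + 4)*(g + 1)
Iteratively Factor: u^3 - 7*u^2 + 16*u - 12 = (u - 2)*(u^2 - 5*u + 6) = (u - 2)^2*(u - 3)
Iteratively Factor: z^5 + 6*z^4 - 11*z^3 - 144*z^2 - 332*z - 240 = (z - 5)*(z^4 + 11*z^3 + 44*z^2 + 76*z + 48) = (z - 5)*(z + 2)*(z^3 + 9*z^2 + 26*z + 24) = (z - 5)*(z + 2)*(z + 4)*(z^2 + 5*z + 6) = (z - 5)*(z + 2)*(z + 3)*(z + 4)*(z + 2)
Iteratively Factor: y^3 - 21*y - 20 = (y + 1)*(y^2 - y - 20) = (y - 5)*(y + 1)*(y + 4)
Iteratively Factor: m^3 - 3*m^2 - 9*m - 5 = (m + 1)*(m^2 - 4*m - 5) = (m + 1)^2*(m - 5)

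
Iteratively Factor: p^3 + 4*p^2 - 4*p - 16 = (p - 2)*(p^2 + 6*p + 8) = (p - 2)*(p + 4)*(p + 2)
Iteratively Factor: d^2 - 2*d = (d)*(d - 2)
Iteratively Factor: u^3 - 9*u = (u - 3)*(u^2 + 3*u) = u*(u - 3)*(u + 3)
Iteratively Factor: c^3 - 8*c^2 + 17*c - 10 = (c - 2)*(c^2 - 6*c + 5) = (c - 2)*(c - 1)*(c - 5)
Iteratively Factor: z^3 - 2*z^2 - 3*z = (z + 1)*(z^2 - 3*z) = (z - 3)*(z + 1)*(z)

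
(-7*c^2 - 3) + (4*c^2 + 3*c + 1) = -3*c^2 + 3*c - 2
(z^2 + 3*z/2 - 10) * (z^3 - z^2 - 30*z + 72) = z^5 + z^4/2 - 83*z^3/2 + 37*z^2 + 408*z - 720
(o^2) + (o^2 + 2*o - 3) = 2*o^2 + 2*o - 3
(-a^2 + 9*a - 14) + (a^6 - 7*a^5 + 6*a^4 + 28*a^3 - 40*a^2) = a^6 - 7*a^5 + 6*a^4 + 28*a^3 - 41*a^2 + 9*a - 14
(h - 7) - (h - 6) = -1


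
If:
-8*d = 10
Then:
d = -5/4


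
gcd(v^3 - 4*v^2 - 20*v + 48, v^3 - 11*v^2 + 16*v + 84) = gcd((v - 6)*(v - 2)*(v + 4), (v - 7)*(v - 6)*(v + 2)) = v - 6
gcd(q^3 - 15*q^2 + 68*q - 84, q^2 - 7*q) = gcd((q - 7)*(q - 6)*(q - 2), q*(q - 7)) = q - 7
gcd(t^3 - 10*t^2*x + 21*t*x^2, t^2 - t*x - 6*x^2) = -t + 3*x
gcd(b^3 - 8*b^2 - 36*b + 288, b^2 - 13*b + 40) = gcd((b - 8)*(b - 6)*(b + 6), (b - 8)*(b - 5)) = b - 8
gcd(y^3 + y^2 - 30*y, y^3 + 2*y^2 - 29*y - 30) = y^2 + y - 30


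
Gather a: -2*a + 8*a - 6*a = 0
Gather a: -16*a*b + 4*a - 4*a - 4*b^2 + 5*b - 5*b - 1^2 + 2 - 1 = -16*a*b - 4*b^2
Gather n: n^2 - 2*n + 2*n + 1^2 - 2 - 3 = n^2 - 4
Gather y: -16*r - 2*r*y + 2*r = -2*r*y - 14*r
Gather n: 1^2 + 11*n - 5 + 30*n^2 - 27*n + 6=30*n^2 - 16*n + 2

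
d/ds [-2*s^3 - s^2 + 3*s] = -6*s^2 - 2*s + 3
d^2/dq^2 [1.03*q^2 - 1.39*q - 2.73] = 2.06000000000000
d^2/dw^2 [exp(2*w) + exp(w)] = (4*exp(w) + 1)*exp(w)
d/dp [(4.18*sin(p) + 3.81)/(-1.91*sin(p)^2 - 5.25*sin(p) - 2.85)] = (7.9838*sin(p)^2 + 14.5542*sin(p) + 8.0895)*cos(p)/(3.6481*sin(p)^4 + 20.055*sin(p)^3 + 38.4495*sin(p)^2 + 29.925*sin(p) + 8.1225)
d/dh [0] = 0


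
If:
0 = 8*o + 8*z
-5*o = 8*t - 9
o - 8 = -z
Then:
No Solution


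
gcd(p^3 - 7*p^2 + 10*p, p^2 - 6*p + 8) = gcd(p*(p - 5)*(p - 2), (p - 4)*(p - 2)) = p - 2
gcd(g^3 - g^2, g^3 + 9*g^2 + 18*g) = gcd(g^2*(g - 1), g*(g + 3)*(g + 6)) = g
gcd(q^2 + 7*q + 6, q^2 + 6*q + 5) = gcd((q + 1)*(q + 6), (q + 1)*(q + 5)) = q + 1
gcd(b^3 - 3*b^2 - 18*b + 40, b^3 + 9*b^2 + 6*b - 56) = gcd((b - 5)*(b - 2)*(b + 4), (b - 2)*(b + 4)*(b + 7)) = b^2 + 2*b - 8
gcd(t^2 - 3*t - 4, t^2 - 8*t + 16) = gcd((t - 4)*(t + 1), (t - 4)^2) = t - 4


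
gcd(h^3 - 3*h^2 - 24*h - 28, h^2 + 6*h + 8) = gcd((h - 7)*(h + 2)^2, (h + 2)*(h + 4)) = h + 2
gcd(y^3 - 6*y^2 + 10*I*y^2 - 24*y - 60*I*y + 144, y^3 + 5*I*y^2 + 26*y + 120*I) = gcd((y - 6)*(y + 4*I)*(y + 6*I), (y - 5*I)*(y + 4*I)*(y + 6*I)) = y^2 + 10*I*y - 24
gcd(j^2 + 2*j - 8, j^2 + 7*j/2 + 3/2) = 1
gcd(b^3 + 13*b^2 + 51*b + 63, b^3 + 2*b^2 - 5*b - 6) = b + 3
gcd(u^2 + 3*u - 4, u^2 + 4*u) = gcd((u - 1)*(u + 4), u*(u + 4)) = u + 4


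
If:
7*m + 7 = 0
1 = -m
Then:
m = -1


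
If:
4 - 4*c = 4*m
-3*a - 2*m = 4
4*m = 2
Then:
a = -5/3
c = 1/2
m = 1/2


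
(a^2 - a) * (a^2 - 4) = a^4 - a^3 - 4*a^2 + 4*a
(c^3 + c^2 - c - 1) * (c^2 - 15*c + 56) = c^5 - 14*c^4 + 40*c^3 + 70*c^2 - 41*c - 56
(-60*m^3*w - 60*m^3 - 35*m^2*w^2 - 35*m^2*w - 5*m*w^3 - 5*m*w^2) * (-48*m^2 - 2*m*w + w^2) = 2880*m^5*w + 2880*m^5 + 1800*m^4*w^2 + 1800*m^4*w + 250*m^3*w^3 + 250*m^3*w^2 - 25*m^2*w^4 - 25*m^2*w^3 - 5*m*w^5 - 5*m*w^4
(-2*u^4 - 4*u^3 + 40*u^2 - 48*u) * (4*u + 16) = -8*u^5 - 48*u^4 + 96*u^3 + 448*u^2 - 768*u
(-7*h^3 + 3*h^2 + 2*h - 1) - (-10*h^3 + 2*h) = 3*h^3 + 3*h^2 - 1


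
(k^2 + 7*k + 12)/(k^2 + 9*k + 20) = (k + 3)/(k + 5)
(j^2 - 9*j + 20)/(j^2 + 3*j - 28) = (j - 5)/(j + 7)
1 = 1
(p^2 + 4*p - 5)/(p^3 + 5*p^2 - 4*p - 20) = (p - 1)/(p^2 - 4)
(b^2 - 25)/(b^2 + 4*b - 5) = (b - 5)/(b - 1)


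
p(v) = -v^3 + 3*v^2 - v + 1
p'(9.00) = -190.00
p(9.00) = -494.00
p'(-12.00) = -505.00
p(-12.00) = 2173.00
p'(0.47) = 1.16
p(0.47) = 1.09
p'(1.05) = 1.99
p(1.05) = 2.10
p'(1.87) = -0.27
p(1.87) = 3.08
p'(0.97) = 2.00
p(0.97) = 1.94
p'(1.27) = 1.78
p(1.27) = 2.52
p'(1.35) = 1.63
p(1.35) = 2.66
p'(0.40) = 0.92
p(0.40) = 1.02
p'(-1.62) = -18.59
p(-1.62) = 14.74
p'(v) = -3*v^2 + 6*v - 1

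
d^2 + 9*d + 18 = (d + 3)*(d + 6)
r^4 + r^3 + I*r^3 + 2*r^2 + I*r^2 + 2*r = r*(r + 1)*(r - I)*(r + 2*I)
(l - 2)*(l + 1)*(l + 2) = l^3 + l^2 - 4*l - 4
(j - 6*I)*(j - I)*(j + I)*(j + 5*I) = j^4 - I*j^3 + 31*j^2 - I*j + 30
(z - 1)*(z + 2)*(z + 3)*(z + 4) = z^4 + 8*z^3 + 17*z^2 - 2*z - 24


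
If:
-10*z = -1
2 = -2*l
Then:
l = -1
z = 1/10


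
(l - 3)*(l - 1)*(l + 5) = l^3 + l^2 - 17*l + 15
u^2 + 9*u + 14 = (u + 2)*(u + 7)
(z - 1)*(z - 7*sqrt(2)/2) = z^2 - 7*sqrt(2)*z/2 - z + 7*sqrt(2)/2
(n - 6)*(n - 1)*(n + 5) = n^3 - 2*n^2 - 29*n + 30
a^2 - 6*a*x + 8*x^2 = (a - 4*x)*(a - 2*x)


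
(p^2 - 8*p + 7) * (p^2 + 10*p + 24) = p^4 + 2*p^3 - 49*p^2 - 122*p + 168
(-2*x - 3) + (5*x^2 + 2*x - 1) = 5*x^2 - 4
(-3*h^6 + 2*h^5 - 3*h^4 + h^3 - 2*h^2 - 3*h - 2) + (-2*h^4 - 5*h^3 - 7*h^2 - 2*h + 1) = -3*h^6 + 2*h^5 - 5*h^4 - 4*h^3 - 9*h^2 - 5*h - 1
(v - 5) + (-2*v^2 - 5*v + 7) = -2*v^2 - 4*v + 2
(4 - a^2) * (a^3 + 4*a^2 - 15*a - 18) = -a^5 - 4*a^4 + 19*a^3 + 34*a^2 - 60*a - 72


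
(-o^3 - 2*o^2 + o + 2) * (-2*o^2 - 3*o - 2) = 2*o^5 + 7*o^4 + 6*o^3 - 3*o^2 - 8*o - 4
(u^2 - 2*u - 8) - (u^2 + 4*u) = -6*u - 8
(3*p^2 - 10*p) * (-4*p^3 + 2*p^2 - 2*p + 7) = -12*p^5 + 46*p^4 - 26*p^3 + 41*p^2 - 70*p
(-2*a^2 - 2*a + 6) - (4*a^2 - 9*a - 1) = -6*a^2 + 7*a + 7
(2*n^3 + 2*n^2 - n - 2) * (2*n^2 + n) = 4*n^5 + 6*n^4 - 5*n^2 - 2*n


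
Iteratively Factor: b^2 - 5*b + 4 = (b - 4)*(b - 1)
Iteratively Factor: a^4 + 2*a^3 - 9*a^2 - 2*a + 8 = (a - 2)*(a^3 + 4*a^2 - a - 4) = (a - 2)*(a + 4)*(a^2 - 1) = (a - 2)*(a - 1)*(a + 4)*(a + 1)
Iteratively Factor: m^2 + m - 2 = (m - 1)*(m + 2)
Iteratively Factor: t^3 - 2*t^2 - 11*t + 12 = (t + 3)*(t^2 - 5*t + 4) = (t - 1)*(t + 3)*(t - 4)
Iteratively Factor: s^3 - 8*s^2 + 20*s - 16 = (s - 2)*(s^2 - 6*s + 8) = (s - 2)^2*(s - 4)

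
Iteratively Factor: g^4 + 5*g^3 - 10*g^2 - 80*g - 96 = (g + 2)*(g^3 + 3*g^2 - 16*g - 48) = (g + 2)*(g + 4)*(g^2 - g - 12) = (g + 2)*(g + 3)*(g + 4)*(g - 4)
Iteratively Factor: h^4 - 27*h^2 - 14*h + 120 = (h + 4)*(h^3 - 4*h^2 - 11*h + 30) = (h - 2)*(h + 4)*(h^2 - 2*h - 15) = (h - 5)*(h - 2)*(h + 4)*(h + 3)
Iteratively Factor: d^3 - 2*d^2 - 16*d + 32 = (d - 2)*(d^2 - 16) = (d - 4)*(d - 2)*(d + 4)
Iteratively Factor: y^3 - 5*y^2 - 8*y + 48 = (y - 4)*(y^2 - y - 12) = (y - 4)^2*(y + 3)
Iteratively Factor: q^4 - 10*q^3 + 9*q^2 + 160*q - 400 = (q - 4)*(q^3 - 6*q^2 - 15*q + 100) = (q - 5)*(q - 4)*(q^2 - q - 20) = (q - 5)*(q - 4)*(q + 4)*(q - 5)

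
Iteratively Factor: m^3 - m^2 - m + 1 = (m + 1)*(m^2 - 2*m + 1) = (m - 1)*(m + 1)*(m - 1)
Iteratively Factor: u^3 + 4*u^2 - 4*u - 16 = (u - 2)*(u^2 + 6*u + 8) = (u - 2)*(u + 4)*(u + 2)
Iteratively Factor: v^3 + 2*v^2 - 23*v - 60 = (v + 4)*(v^2 - 2*v - 15) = (v - 5)*(v + 4)*(v + 3)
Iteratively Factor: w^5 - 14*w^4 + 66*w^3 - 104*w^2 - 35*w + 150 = (w - 2)*(w^4 - 12*w^3 + 42*w^2 - 20*w - 75) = (w - 2)*(w + 1)*(w^3 - 13*w^2 + 55*w - 75) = (w - 3)*(w - 2)*(w + 1)*(w^2 - 10*w + 25) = (w - 5)*(w - 3)*(w - 2)*(w + 1)*(w - 5)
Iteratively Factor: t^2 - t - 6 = (t + 2)*(t - 3)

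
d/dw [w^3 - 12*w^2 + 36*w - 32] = 3*w^2 - 24*w + 36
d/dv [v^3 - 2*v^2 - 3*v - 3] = 3*v^2 - 4*v - 3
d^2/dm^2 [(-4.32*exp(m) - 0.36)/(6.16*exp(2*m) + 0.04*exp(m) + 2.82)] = (-163.924992*exp(4*m) - 53.577216*exp(3*m) + 449.995392*exp(2*m) + 25.501248*exp(m) - 34.31376)*exp(m)/(233.744896*exp(6*m) + 4.553472*exp(5*m) + 321.049344*exp(4*m) + 4.169152*exp(3*m) + 146.973888*exp(2*m) + 0.954288*exp(m) + 22.425768)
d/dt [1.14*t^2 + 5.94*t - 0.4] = 2.28*t + 5.94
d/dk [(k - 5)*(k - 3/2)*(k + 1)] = 3*k^2 - 11*k + 1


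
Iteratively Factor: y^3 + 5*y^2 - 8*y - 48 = (y + 4)*(y^2 + y - 12) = (y - 3)*(y + 4)*(y + 4)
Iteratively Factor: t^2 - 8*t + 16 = (t - 4)*(t - 4)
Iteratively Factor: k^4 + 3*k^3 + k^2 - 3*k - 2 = (k + 1)*(k^3 + 2*k^2 - k - 2) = (k + 1)*(k + 2)*(k^2 - 1) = (k - 1)*(k + 1)*(k + 2)*(k + 1)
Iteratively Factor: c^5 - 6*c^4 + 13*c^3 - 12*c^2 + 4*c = (c - 1)*(c^4 - 5*c^3 + 8*c^2 - 4*c) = (c - 2)*(c - 1)*(c^3 - 3*c^2 + 2*c) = (c - 2)^2*(c - 1)*(c^2 - c) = c*(c - 2)^2*(c - 1)*(c - 1)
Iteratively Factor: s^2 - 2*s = (s)*(s - 2)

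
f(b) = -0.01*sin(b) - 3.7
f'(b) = -0.01*cos(b)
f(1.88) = -3.71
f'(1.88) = 0.00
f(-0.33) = -3.70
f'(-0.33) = -0.01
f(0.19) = -3.70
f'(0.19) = -0.01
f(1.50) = -3.71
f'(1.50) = -0.00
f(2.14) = -3.71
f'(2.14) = 0.01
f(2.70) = -3.70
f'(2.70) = 0.01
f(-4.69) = -3.71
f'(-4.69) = 0.00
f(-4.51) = -3.71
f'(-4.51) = 0.00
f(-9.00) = -3.70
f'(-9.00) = 0.01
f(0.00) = -3.70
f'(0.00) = -0.01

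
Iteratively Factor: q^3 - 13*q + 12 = (q + 4)*(q^2 - 4*q + 3) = (q - 3)*(q + 4)*(q - 1)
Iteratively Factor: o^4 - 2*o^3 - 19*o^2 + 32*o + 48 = (o + 4)*(o^3 - 6*o^2 + 5*o + 12) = (o - 3)*(o + 4)*(o^2 - 3*o - 4) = (o - 4)*(o - 3)*(o + 4)*(o + 1)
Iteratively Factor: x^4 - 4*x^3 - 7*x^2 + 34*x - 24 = (x + 3)*(x^3 - 7*x^2 + 14*x - 8) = (x - 4)*(x + 3)*(x^2 - 3*x + 2) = (x - 4)*(x - 1)*(x + 3)*(x - 2)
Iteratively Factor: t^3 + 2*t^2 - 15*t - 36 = (t - 4)*(t^2 + 6*t + 9) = (t - 4)*(t + 3)*(t + 3)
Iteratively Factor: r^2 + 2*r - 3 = (r + 3)*(r - 1)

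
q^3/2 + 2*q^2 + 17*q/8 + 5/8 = (q/2 + 1/2)*(q + 1/2)*(q + 5/2)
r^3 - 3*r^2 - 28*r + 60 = (r - 6)*(r - 2)*(r + 5)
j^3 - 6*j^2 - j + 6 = (j - 6)*(j - 1)*(j + 1)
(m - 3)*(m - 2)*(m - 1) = m^3 - 6*m^2 + 11*m - 6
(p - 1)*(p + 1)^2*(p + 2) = p^4 + 3*p^3 + p^2 - 3*p - 2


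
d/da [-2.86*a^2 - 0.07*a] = -5.72*a - 0.07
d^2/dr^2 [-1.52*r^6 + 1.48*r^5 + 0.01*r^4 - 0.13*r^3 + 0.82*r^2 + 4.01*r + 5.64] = -45.6*r^4 + 29.6*r^3 + 0.12*r^2 - 0.78*r + 1.64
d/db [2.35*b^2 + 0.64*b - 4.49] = 4.7*b + 0.64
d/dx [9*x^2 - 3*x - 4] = 18*x - 3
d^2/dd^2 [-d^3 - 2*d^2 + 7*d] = -6*d - 4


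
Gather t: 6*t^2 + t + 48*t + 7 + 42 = 6*t^2 + 49*t + 49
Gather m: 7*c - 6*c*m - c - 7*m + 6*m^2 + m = 6*c + 6*m^2 + m*(-6*c - 6)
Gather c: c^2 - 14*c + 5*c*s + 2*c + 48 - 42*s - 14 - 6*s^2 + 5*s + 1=c^2 + c*(5*s - 12) - 6*s^2 - 37*s + 35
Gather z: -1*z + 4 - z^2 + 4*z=-z^2 + 3*z + 4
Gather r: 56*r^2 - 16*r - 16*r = 56*r^2 - 32*r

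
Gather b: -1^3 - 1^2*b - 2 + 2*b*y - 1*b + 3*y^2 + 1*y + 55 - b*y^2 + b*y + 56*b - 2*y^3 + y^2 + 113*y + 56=b*(-y^2 + 3*y + 54) - 2*y^3 + 4*y^2 + 114*y + 108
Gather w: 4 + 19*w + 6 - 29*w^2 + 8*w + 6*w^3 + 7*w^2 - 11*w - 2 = 6*w^3 - 22*w^2 + 16*w + 8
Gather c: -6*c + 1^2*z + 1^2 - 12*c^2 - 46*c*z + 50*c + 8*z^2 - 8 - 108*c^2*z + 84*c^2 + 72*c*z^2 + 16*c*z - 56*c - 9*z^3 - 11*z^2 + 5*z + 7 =c^2*(72 - 108*z) + c*(72*z^2 - 30*z - 12) - 9*z^3 - 3*z^2 + 6*z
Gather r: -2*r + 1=1 - 2*r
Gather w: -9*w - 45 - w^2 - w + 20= -w^2 - 10*w - 25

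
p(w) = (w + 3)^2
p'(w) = 2*w + 6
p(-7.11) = 16.89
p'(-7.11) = -8.22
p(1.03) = 16.24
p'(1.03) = 8.06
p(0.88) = 15.05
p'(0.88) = 7.76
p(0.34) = 11.16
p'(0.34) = 6.68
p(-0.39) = 6.81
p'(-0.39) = 5.22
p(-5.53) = 6.40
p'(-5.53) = -5.06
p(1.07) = 16.56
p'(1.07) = 8.14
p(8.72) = 137.36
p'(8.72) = 23.44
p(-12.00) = 81.00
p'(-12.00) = -18.00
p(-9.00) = 36.00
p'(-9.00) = -12.00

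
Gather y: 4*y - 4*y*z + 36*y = y*(40 - 4*z)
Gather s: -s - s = -2*s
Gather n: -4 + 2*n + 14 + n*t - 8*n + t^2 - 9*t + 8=n*(t - 6) + t^2 - 9*t + 18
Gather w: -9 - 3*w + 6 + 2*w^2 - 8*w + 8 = 2*w^2 - 11*w + 5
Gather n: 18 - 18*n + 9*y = -18*n + 9*y + 18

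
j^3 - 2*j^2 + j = j*(j - 1)^2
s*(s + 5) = s^2 + 5*s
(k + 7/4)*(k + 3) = k^2 + 19*k/4 + 21/4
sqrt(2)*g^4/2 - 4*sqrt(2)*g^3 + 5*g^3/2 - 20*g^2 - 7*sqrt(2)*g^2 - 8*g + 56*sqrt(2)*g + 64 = (g - 8)*(g - 2*sqrt(2))*(g + 4*sqrt(2))*(sqrt(2)*g/2 + 1/2)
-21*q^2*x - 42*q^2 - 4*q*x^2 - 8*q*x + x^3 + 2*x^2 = (-7*q + x)*(3*q + x)*(x + 2)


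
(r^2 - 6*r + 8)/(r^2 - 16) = (r - 2)/(r + 4)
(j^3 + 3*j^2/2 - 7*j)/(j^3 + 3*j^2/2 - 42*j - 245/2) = j*(j - 2)/(j^2 - 2*j - 35)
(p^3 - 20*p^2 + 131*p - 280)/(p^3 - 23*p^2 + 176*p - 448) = (p - 5)/(p - 8)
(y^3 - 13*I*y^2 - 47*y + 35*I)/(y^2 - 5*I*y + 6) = (y^3 - 13*I*y^2 - 47*y + 35*I)/(y^2 - 5*I*y + 6)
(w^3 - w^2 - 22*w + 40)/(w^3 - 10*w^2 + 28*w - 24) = (w^2 + w - 20)/(w^2 - 8*w + 12)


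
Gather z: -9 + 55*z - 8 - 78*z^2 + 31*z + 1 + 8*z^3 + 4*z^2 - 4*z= 8*z^3 - 74*z^2 + 82*z - 16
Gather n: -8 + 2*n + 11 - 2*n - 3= 0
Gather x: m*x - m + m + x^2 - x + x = m*x + x^2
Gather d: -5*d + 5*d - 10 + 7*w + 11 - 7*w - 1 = 0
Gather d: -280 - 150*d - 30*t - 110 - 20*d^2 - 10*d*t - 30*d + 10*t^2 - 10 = -20*d^2 + d*(-10*t - 180) + 10*t^2 - 30*t - 400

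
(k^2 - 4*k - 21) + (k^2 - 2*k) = 2*k^2 - 6*k - 21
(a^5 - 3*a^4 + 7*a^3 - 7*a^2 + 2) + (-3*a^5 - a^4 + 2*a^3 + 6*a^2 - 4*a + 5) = -2*a^5 - 4*a^4 + 9*a^3 - a^2 - 4*a + 7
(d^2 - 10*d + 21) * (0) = 0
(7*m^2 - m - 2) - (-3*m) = 7*m^2 + 2*m - 2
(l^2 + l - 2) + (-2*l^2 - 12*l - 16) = -l^2 - 11*l - 18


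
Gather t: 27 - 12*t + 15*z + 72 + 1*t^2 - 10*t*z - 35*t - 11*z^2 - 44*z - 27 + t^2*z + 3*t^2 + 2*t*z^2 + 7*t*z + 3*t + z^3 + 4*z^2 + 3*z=t^2*(z + 4) + t*(2*z^2 - 3*z - 44) + z^3 - 7*z^2 - 26*z + 72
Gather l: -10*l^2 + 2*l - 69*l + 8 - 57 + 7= -10*l^2 - 67*l - 42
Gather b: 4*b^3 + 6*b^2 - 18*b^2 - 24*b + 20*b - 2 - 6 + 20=4*b^3 - 12*b^2 - 4*b + 12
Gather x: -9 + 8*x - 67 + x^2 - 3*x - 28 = x^2 + 5*x - 104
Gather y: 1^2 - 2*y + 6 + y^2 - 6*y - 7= y^2 - 8*y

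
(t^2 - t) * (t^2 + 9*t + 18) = t^4 + 8*t^3 + 9*t^2 - 18*t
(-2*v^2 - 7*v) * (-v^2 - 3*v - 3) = 2*v^4 + 13*v^3 + 27*v^2 + 21*v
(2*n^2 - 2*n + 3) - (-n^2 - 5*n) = 3*n^2 + 3*n + 3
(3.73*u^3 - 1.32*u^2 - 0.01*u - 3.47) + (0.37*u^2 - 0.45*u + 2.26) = 3.73*u^3 - 0.95*u^2 - 0.46*u - 1.21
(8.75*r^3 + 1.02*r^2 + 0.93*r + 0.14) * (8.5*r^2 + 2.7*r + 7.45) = 74.375*r^5 + 32.295*r^4 + 75.8465*r^3 + 11.3*r^2 + 7.3065*r + 1.043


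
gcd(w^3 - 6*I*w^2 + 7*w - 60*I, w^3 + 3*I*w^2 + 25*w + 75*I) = w^2 - 2*I*w + 15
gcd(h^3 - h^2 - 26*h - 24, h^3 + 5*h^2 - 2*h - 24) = h + 4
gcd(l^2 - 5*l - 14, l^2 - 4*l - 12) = l + 2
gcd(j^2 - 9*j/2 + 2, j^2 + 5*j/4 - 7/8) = j - 1/2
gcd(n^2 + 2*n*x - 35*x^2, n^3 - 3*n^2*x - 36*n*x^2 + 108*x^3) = 1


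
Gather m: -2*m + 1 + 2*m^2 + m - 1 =2*m^2 - m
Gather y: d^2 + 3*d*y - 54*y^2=d^2 + 3*d*y - 54*y^2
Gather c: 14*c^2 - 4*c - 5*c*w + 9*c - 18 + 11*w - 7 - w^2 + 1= 14*c^2 + c*(5 - 5*w) - w^2 + 11*w - 24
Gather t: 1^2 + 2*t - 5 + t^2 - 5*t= t^2 - 3*t - 4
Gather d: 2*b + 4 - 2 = 2*b + 2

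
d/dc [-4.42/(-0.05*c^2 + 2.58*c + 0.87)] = (11.4036 - 0.442*c)/(-0.05*c^2 + 2.58*c + 0.87)^2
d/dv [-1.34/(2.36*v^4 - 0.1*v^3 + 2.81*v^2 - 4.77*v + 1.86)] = (12.6496*v^3 - 0.402*v^2 + 7.5308*v - 6.3918)/(2.36*v^4 - 0.1*v^3 + 2.81*v^2 - 4.77*v + 1.86)^2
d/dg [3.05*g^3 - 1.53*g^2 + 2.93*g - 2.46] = 9.15*g^2 - 3.06*g + 2.93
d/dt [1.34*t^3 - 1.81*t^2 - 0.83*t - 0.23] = 4.02*t^2 - 3.62*t - 0.83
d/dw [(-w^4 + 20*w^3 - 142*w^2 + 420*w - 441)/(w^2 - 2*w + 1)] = 2*(-w^4 + 12*w^3 - 30*w^2 - 68*w + 231)/(w^3 - 3*w^2 + 3*w - 1)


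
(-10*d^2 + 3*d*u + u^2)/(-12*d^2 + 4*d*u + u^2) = (5*d + u)/(6*d + u)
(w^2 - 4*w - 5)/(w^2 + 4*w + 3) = (w - 5)/(w + 3)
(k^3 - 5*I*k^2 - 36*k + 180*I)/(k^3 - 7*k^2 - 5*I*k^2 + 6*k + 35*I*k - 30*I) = (k + 6)/(k - 1)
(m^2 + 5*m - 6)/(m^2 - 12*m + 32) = (m^2 + 5*m - 6)/(m^2 - 12*m + 32)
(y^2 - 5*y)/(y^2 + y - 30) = y/(y + 6)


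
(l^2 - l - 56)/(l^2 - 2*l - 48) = (l + 7)/(l + 6)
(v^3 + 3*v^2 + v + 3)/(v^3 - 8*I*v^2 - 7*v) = (v^2 + v*(3 + I) + 3*I)/(v*(v - 7*I))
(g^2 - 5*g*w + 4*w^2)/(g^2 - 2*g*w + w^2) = (-g + 4*w)/(-g + w)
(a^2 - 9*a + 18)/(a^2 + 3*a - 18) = (a - 6)/(a + 6)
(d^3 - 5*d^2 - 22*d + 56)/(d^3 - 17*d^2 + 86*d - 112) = (d + 4)/(d - 8)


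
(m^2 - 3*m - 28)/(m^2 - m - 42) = (m + 4)/(m + 6)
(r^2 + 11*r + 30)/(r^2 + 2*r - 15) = (r + 6)/(r - 3)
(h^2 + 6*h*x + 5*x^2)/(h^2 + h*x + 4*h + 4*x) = (h + 5*x)/(h + 4)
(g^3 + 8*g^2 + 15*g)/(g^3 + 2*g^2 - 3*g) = (g + 5)/(g - 1)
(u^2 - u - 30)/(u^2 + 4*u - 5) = (u - 6)/(u - 1)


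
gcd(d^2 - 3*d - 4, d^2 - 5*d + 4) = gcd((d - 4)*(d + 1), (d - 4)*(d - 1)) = d - 4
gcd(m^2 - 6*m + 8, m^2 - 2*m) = m - 2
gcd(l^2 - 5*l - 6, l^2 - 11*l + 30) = l - 6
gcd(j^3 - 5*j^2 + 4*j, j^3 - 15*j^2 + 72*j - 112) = j - 4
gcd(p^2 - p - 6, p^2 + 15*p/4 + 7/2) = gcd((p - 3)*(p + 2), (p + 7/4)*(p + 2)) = p + 2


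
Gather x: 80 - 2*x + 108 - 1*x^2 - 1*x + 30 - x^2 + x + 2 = -2*x^2 - 2*x + 220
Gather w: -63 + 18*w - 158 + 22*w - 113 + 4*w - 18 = 44*w - 352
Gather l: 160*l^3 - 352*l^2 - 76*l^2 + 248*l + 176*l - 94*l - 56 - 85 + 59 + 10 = 160*l^3 - 428*l^2 + 330*l - 72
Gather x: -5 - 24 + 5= -24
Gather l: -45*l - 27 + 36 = 9 - 45*l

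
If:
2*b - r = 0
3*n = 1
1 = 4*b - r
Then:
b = 1/2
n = 1/3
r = 1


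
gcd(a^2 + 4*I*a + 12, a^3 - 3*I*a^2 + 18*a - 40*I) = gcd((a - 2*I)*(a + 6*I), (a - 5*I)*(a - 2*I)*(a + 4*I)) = a - 2*I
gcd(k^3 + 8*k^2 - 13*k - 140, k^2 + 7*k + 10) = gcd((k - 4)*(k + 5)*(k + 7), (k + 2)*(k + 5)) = k + 5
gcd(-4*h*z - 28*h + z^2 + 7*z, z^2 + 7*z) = z + 7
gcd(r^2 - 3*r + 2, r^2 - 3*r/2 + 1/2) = r - 1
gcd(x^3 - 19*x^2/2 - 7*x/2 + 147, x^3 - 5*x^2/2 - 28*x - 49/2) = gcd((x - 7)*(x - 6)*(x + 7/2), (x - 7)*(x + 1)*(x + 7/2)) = x^2 - 7*x/2 - 49/2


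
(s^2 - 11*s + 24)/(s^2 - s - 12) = (-s^2 + 11*s - 24)/(-s^2 + s + 12)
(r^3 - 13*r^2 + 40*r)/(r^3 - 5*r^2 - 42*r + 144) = r*(r - 5)/(r^2 + 3*r - 18)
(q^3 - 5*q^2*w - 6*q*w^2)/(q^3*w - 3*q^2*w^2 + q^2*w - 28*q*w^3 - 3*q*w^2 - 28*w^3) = q*(-q^2 + 5*q*w + 6*w^2)/(w*(-q^3 + 3*q^2*w - q^2 + 28*q*w^2 + 3*q*w + 28*w^2))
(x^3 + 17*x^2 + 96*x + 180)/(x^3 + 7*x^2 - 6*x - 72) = (x^2 + 11*x + 30)/(x^2 + x - 12)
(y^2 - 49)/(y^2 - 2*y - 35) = (y + 7)/(y + 5)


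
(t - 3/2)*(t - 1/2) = t^2 - 2*t + 3/4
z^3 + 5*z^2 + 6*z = z*(z + 2)*(z + 3)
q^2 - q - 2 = (q - 2)*(q + 1)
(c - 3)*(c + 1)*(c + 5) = c^3 + 3*c^2 - 13*c - 15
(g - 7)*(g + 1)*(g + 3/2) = g^3 - 9*g^2/2 - 16*g - 21/2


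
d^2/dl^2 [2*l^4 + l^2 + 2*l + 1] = 24*l^2 + 2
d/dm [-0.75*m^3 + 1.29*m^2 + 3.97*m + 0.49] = -2.25*m^2 + 2.58*m + 3.97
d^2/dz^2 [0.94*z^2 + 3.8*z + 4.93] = 1.88000000000000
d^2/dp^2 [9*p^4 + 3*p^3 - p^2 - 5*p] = 108*p^2 + 18*p - 2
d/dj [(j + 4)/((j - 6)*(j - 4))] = (-j^2 - 8*j + 64)/(j^4 - 20*j^3 + 148*j^2 - 480*j + 576)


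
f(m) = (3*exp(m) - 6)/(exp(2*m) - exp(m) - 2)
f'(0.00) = -0.75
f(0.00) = 1.50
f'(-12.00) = 0.00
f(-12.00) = 3.00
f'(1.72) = -0.39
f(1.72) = 0.46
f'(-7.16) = -0.00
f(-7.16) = 3.00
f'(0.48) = -0.71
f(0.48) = 1.15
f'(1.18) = -0.54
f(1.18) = 0.71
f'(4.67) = -0.03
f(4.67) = 0.03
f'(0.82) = -0.64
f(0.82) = 0.92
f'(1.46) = -0.46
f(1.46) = 0.57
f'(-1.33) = -0.50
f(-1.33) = 2.37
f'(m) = (3*exp(m) - 6)*(-2*exp(2*m) + exp(m))/(exp(2*m) - exp(m) - 2)^2 + 3*exp(m)/(exp(2*m) - exp(m) - 2) = -3*exp(m)/(exp(2*m) + 2*exp(m) + 1)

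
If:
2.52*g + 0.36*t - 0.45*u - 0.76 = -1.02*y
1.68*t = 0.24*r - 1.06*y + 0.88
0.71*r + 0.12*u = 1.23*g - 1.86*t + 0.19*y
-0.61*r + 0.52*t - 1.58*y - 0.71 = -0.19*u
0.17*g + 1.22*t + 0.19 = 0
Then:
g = -11.32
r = -12.05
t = 1.42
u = -73.35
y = -4.15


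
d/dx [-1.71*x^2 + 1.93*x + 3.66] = 1.93 - 3.42*x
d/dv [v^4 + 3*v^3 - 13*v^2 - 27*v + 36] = 4*v^3 + 9*v^2 - 26*v - 27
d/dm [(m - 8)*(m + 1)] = 2*m - 7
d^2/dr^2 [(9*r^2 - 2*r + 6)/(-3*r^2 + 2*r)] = 12*(-6*r^3 - 27*r^2 + 18*r - 4)/(r^3*(27*r^3 - 54*r^2 + 36*r - 8))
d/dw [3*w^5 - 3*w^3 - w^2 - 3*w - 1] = 15*w^4 - 9*w^2 - 2*w - 3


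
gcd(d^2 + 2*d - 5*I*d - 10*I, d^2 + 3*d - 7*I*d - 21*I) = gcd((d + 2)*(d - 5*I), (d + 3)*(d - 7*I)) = 1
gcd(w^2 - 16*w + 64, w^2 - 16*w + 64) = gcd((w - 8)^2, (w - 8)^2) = w^2 - 16*w + 64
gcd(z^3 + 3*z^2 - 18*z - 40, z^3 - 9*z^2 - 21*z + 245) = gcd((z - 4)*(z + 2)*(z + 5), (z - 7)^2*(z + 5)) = z + 5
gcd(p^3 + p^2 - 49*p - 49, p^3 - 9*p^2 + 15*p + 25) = p + 1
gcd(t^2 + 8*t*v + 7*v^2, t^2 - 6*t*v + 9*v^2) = 1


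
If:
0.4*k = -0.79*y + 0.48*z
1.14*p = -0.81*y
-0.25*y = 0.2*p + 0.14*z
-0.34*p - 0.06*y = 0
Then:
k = 0.00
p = 0.00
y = 0.00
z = 0.00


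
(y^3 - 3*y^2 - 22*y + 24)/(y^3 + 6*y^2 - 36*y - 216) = (y^2 + 3*y - 4)/(y^2 + 12*y + 36)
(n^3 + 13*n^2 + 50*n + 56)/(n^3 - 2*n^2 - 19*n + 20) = (n^2 + 9*n + 14)/(n^2 - 6*n + 5)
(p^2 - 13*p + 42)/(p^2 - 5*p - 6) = (p - 7)/(p + 1)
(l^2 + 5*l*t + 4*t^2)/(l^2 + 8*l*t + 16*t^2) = (l + t)/(l + 4*t)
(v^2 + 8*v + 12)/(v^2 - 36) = (v + 2)/(v - 6)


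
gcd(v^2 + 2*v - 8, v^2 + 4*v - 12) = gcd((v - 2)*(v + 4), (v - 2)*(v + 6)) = v - 2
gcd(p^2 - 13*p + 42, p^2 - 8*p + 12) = p - 6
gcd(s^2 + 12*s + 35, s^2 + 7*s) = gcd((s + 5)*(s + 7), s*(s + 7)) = s + 7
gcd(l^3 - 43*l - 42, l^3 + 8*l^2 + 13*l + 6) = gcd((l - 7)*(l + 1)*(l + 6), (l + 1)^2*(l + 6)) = l^2 + 7*l + 6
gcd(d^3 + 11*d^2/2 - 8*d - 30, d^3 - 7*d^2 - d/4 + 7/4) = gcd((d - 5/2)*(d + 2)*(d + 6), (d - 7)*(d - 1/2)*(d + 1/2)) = 1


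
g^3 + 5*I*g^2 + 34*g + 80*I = (g - 5*I)*(g + 2*I)*(g + 8*I)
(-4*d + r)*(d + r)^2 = -4*d^3 - 7*d^2*r - 2*d*r^2 + r^3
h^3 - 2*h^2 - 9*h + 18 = (h - 3)*(h - 2)*(h + 3)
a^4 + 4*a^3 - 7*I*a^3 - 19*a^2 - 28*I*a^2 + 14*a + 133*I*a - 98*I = (a - 2)*(a - 1)*(a + 7)*(a - 7*I)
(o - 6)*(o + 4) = o^2 - 2*o - 24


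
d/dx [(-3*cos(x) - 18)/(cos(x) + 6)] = 0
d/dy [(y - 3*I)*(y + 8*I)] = 2*y + 5*I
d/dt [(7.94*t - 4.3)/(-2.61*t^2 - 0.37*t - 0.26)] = (20.7234*t^2 - 22.446*t - 3.6554)/(6.8121*t^4 + 1.9314*t^3 + 1.4941*t^2 + 0.1924*t + 0.0676)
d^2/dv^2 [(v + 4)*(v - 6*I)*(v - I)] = 6*v + 8 - 14*I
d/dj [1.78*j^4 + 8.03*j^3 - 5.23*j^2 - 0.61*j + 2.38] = 7.12*j^3 + 24.09*j^2 - 10.46*j - 0.61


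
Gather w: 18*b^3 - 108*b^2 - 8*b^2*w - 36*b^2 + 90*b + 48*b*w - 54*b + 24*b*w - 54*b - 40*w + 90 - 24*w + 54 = 18*b^3 - 144*b^2 - 18*b + w*(-8*b^2 + 72*b - 64) + 144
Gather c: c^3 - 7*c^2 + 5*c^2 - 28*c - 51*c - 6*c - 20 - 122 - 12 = c^3 - 2*c^2 - 85*c - 154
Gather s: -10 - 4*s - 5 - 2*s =-6*s - 15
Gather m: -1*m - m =-2*m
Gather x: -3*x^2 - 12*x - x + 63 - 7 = -3*x^2 - 13*x + 56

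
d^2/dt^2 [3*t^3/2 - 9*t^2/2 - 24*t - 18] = 9*t - 9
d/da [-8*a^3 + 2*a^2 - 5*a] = -24*a^2 + 4*a - 5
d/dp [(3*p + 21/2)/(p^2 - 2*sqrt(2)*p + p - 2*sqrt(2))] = 3*(2*p^2 - 4*sqrt(2)*p + 2*p - (2*p + 7)*(2*p - 2*sqrt(2) + 1) - 4*sqrt(2))/(2*(p^2 - 2*sqrt(2)*p + p - 2*sqrt(2))^2)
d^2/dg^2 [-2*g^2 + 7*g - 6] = -4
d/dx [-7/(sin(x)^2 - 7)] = 28*sin(2*x)/(cos(2*x) + 13)^2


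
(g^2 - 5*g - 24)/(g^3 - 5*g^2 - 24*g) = 1/g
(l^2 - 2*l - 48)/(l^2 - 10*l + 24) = (l^2 - 2*l - 48)/(l^2 - 10*l + 24)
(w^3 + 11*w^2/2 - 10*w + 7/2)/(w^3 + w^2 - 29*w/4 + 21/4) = 2*(2*w^2 + 13*w - 7)/(4*w^2 + 8*w - 21)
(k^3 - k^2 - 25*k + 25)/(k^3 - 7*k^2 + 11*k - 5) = (k + 5)/(k - 1)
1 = 1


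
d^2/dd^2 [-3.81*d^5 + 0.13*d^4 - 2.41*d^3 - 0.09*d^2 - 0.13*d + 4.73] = -76.2*d^3 + 1.56*d^2 - 14.46*d - 0.18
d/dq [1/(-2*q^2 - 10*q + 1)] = 2*(2*q + 5)/(2*q^2 + 10*q - 1)^2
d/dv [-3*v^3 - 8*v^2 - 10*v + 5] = -9*v^2 - 16*v - 10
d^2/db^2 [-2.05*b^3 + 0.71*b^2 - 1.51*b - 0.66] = 1.42 - 12.3*b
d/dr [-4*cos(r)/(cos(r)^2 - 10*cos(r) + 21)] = 4*(sin(r)^2 + 20)*sin(r)/((cos(r) - 7)^2*(cos(r) - 3)^2)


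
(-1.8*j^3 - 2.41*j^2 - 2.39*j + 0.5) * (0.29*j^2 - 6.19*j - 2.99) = -0.522*j^5 + 10.4431*j^4 + 19.6068*j^3 + 22.145*j^2 + 4.0511*j - 1.495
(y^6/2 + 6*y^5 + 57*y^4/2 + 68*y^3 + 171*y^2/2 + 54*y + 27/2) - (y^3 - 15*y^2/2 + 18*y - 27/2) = y^6/2 + 6*y^5 + 57*y^4/2 + 67*y^3 + 93*y^2 + 36*y + 27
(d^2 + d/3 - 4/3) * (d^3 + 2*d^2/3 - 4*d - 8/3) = d^5 + d^4 - 46*d^3/9 - 44*d^2/9 + 40*d/9 + 32/9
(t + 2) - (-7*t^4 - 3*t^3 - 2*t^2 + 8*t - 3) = 7*t^4 + 3*t^3 + 2*t^2 - 7*t + 5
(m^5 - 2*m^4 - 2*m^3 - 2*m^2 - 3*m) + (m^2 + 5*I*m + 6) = m^5 - 2*m^4 - 2*m^3 - m^2 - 3*m + 5*I*m + 6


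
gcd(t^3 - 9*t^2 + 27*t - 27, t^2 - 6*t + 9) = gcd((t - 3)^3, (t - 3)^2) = t^2 - 6*t + 9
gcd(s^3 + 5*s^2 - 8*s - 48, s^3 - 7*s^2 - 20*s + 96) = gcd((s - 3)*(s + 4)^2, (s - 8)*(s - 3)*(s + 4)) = s^2 + s - 12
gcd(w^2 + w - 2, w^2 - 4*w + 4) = 1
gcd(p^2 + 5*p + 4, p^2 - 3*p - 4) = p + 1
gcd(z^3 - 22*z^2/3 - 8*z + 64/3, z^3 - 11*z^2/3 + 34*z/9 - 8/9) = z - 4/3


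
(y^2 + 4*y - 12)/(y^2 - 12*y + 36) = (y^2 + 4*y - 12)/(y^2 - 12*y + 36)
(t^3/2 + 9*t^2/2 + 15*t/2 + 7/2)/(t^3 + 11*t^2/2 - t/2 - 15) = (t^3 + 9*t^2 + 15*t + 7)/(2*t^3 + 11*t^2 - t - 30)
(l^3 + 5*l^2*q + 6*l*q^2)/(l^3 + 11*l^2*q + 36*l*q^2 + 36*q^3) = l/(l + 6*q)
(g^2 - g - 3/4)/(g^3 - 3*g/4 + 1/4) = (4*g^2 - 4*g - 3)/(4*g^3 - 3*g + 1)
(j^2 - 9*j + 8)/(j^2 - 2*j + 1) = (j - 8)/(j - 1)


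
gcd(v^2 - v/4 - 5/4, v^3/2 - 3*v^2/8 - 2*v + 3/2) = 1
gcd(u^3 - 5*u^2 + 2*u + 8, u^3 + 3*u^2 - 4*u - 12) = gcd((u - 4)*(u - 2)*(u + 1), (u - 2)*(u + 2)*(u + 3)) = u - 2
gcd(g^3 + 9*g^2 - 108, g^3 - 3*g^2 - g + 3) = g - 3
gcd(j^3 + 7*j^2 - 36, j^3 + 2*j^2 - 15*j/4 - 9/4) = j + 3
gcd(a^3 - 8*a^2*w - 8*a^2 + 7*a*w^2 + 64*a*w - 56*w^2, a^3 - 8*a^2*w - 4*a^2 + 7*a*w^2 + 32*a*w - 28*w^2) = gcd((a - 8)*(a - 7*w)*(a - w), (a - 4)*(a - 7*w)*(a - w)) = a^2 - 8*a*w + 7*w^2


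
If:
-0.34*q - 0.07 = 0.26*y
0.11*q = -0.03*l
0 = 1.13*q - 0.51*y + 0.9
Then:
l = 2.12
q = -0.58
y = 0.49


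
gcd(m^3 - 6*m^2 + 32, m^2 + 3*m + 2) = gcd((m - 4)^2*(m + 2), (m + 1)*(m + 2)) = m + 2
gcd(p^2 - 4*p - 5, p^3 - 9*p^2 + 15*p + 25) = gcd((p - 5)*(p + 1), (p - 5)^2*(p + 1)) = p^2 - 4*p - 5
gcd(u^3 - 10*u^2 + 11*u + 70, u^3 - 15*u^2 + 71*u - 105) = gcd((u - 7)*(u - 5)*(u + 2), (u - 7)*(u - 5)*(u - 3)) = u^2 - 12*u + 35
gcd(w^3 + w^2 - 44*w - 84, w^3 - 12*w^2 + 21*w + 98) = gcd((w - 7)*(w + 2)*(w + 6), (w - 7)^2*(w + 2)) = w^2 - 5*w - 14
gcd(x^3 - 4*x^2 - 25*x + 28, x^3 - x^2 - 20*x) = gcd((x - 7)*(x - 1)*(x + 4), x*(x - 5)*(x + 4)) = x + 4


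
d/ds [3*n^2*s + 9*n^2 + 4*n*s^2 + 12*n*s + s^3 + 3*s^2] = 3*n^2 + 8*n*s + 12*n + 3*s^2 + 6*s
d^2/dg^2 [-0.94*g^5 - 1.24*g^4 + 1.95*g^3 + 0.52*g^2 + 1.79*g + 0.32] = -18.8*g^3 - 14.88*g^2 + 11.7*g + 1.04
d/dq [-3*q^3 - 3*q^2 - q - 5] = -9*q^2 - 6*q - 1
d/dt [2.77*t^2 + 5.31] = 5.54*t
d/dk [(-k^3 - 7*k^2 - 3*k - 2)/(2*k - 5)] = (-4*k^3 + k^2 + 70*k + 19)/(4*k^2 - 20*k + 25)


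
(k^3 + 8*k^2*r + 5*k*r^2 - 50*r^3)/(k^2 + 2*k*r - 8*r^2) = (k^2 + 10*k*r + 25*r^2)/(k + 4*r)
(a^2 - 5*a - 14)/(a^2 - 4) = (a - 7)/(a - 2)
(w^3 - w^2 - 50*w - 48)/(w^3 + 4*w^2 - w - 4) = (w^2 - 2*w - 48)/(w^2 + 3*w - 4)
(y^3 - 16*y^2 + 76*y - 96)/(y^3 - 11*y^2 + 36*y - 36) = (y - 8)/(y - 3)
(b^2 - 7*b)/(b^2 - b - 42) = b/(b + 6)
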